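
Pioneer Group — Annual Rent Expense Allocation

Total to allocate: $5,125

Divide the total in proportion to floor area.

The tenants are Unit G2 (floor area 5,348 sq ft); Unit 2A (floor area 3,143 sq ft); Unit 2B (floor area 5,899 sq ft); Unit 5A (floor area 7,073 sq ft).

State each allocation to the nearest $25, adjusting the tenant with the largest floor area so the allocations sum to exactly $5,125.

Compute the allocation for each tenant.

Unit G2: $1,275 | Unit 2A: $750 | Unit 2B: $1,400 | Unit 5A: $1,700

Combined floor area = 5,348 + 3,143 + 5,899 + 7,073 = 21,463.
Raw shares: Unit G2 1,277.01; Unit 2A 750.50; Unit 2B 1,408.58; Unit 5A 1,688.91.
Rounded to nearest $25: Unit G2 $1,275; Unit 2A $750; Unit 2B $1,400; Unit 5A $1,700. Sum = $5,125.
Sum already equals the total — no adjustment.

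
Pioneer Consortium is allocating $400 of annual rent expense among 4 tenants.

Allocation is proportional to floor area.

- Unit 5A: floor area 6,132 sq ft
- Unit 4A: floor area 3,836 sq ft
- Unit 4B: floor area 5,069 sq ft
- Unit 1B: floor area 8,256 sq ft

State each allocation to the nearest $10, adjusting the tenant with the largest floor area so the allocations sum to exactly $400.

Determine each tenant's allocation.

Unit 5A: $110 | Unit 4A: $70 | Unit 4B: $90 | Unit 1B: $130

Floor area total: 23,293.
Unrounded shares: Unit 5A 6,132/23,293 × $400 = 105.30; Unit 4A 3,836/23,293 × $400 = 65.87; Unit 4B 5,069/23,293 × $400 = 87.05; Unit 1B 8,256/23,293 × $400 = 141.78.
Rounded to nearest $10: Unit 5A $110; Unit 4A $70; Unit 4B $90; Unit 1B $140. Sum = $410.
Difference $400 − $410 = −$10 applied to largest floor area (Unit 1B): Unit 1B becomes $130.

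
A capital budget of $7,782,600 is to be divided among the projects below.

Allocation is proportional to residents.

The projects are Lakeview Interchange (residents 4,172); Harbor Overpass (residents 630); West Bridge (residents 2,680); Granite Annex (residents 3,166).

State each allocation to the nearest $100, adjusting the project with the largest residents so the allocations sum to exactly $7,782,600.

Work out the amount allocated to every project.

Total residents = 4,172 + 630 + 2,680 + 3,166 = 10,648.
Unrounded shares: Lakeview Interchange 3,049,305.71; Harbor Overpass 460,465.63; West Bridge 1,958,806.16; Granite Annex 2,314,022.50.
At nearest $100: Lakeview Interchange $3,049,300; Harbor Overpass $460,500; West Bridge $1,958,800; Granite Annex $2,314,000. Sum = $7,782,600.
Rounded total matches; no reconciliation needed.

Lakeview Interchange: $3,049,300 · Harbor Overpass: $460,500 · West Bridge: $1,958,800 · Granite Annex: $2,314,000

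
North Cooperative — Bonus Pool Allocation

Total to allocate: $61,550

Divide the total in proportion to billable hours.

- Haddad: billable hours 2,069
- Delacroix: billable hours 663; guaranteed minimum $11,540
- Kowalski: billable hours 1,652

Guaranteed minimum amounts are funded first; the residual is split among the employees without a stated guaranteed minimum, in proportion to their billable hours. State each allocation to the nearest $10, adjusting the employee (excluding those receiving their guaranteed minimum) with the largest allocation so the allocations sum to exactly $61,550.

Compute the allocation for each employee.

Fund the minimums — Delacroix $11,540. Residual $50,010.
Residual split over remaining billable hours 3,721: Haddad 27,807.23 → $27,810; Kowalski 22,202.77 → $22,200.

Haddad: $27,810 · Delacroix: $11,540 · Kowalski: $22,200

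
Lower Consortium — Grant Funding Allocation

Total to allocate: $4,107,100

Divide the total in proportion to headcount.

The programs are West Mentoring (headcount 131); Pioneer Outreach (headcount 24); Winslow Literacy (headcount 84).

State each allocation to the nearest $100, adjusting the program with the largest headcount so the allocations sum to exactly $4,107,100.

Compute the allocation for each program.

Total headcount = 131 + 24 + 84 = 239.
Proportional shares: West Mentoring 2,251,171.97; Pioneer Outreach 412,428.45; Winslow Literacy 1,443,499.58.
After rounding ($100): West Mentoring $2,251,200; Pioneer Outreach $412,400; Winslow Literacy $1,443,500. Sum = $4,107,100.
Rounded total matches; no reconciliation needed.

West Mentoring: $2,251,200 | Pioneer Outreach: $412,400 | Winslow Literacy: $1,443,500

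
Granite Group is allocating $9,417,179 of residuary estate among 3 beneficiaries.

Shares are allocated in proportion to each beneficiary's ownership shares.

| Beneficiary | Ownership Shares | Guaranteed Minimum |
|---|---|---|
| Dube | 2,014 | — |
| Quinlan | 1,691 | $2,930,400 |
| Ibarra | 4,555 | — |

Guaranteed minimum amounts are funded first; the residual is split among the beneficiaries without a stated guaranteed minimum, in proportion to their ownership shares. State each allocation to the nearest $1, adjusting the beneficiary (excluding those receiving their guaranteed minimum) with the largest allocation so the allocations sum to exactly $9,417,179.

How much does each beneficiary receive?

Dube: $1,988,792; Quinlan: $2,930,400; Ibarra: $4,497,987

Fund the minimums — Quinlan $2,930,400. Residual $6,486,779.
Residual split over remaining ownership shares 6,569: Dube 1,988,791.73 → $1,988,792; Ibarra 4,497,987.27 → $4,497,987.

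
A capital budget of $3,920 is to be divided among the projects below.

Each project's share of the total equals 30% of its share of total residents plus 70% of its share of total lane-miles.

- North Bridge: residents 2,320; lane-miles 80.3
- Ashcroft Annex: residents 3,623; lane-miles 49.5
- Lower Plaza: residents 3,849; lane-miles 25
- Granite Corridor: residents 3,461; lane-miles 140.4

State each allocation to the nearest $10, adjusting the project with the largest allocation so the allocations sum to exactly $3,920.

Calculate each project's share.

North Bridge: $950 · Ashcroft Annex: $780 · Lower Plaza: $570 · Granite Corridor: $1,620

Residents total 13,253; lane-miles total 295.2.
Blended shares (30% residents + 70% lane-miles): North Bridge 0.2429; Ashcroft Annex 0.1994; Lower Plaza 0.1464; Granite Corridor 0.4113.
Pro-rata amounts: North Bridge 952.28; Ashcroft Annex 781.61; Lower Plaza 573.92; Granite Corridor 1,612.18.
Rounded to nearest $10: North Bridge $950; Ashcroft Annex $780; Lower Plaza $570; Granite Corridor $1,610. Sum = $3,910.
Difference $3,920 − $3,910 = +$10 applied to largest allocation (Granite Corridor): Granite Corridor becomes $1,620.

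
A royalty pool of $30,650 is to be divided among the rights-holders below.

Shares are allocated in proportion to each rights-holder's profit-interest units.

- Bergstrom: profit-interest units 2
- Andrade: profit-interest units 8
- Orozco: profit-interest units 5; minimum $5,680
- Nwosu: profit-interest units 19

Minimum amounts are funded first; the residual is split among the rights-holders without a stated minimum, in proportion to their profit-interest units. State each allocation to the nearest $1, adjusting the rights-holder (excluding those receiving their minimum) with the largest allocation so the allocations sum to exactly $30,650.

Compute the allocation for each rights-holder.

Minimums first: Orozco $5,680. Residual $24,970.
Residual split over remaining profit-interest units 29: Bergstrom 1,722.07 → $1,722; Andrade 6,888.28 → $6,888; Nwosu 16,359.66 → $16,360.

Bergstrom: $1,722; Andrade: $6,888; Orozco: $5,680; Nwosu: $16,360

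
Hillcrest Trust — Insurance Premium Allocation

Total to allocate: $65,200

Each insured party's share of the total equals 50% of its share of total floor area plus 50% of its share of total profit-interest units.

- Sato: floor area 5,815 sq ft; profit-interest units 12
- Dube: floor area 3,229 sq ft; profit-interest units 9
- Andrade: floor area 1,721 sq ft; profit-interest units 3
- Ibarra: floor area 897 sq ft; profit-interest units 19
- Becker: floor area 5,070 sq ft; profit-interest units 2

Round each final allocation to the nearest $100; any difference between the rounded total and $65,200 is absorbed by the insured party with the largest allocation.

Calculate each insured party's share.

Sato: $20,100; Dube: $12,800; Andrade: $5,500; Ibarra: $15,500; Becker: $11,300

Floor area total 16,732; profit-interest units total 45.
Composite weights (50% floor area + 50% profit-interest units): Sato 0.3071; Dube 0.1965; Andrade 0.0848; Ibarra 0.2379; Becker 0.1737.
Unrounded shares: Sato 20,023.06; Dube 12,811.26; Andrade 5,526.47; Ibarra 15,512.13; Becker 11,327.09.
Rounded to nearest $100: Sato $20,000; Dube $12,800; Andrade $5,500; Ibarra $15,500; Becker $11,300. Sum = $65,100.
Difference $65,200 − $65,100 = +$100 applied to largest allocation (Sato): Sato becomes $20,100.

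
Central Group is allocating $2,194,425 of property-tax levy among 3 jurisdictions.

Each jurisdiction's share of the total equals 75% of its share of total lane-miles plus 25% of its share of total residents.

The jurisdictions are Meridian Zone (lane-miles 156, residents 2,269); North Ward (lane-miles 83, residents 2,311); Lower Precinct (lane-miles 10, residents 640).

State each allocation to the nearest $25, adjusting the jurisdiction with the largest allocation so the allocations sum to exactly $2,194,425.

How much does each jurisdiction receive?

Lane-miles total 249; residents total 5,220.
Composite weights (75% lane-miles + 25% residents): Meridian Zone 0.5785; North Ward 0.3607; Lower Precinct 0.0608.
Unrounded shares: Meridian Zone 1,269,580.42; North Ward 791,485.38; Lower Precinct 133,359.21.
At nearest $25: Meridian Zone $1,269,575; North Ward $791,475; Lower Precinct $133,350. Sum = $2,194,400.
Difference $2,194,425 − $2,194,400 = +$25 applied to largest allocation (Meridian Zone): Meridian Zone becomes $1,269,600.

Meridian Zone: $1,269,600 · North Ward: $791,475 · Lower Precinct: $133,350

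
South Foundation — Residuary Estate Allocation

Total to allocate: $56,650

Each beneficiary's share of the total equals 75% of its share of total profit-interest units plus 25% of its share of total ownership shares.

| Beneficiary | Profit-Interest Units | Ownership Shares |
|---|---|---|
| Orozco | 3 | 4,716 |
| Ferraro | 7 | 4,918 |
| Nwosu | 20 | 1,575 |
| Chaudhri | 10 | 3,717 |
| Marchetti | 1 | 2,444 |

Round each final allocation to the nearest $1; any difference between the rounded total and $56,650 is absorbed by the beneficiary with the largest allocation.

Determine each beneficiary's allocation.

Orozco: $6,954 · Ferraro: $11,264 · Nwosu: $22,010 · Chaudhri: $13,393 · Marchetti: $3,029

Totals — profit-interest units 41, ownership shares 17,370.
Blended shares (75% profit-interest units + 25% ownership shares): Orozco 0.1228; Ferraro 0.1988; Nwosu 0.3885; Chaudhri 0.2364; Marchetti 0.0535.
Raw shares: Orozco 6,954.00; Ferraro 11,263.82; Nwosu 22,009.77; Chaudhri 13,393.43; Marchetti 3,028.98.
Rounded to nearest $1: Orozco $6,954; Ferraro $11,264; Nwosu $22,010; Chaudhri $13,393; Marchetti $3,029. Sum = $56,650.
Rounded total matches; no reconciliation needed.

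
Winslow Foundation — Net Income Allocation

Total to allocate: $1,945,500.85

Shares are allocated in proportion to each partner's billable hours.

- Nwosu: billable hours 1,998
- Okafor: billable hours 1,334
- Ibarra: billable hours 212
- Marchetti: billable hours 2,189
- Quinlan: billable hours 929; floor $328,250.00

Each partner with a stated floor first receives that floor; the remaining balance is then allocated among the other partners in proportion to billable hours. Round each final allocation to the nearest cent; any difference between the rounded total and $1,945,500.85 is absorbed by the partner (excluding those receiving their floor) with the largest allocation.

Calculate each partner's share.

Nwosu: $563,625.88 | Okafor: $376,314.78 | Ibarra: $59,804.15 | Marchetti: $617,506.04 | Quinlan: $328,250.00

Fund the minimums — Quinlan $328,250.00. Remaining pool $1,617,250.85.
Remaining pool split over remaining billable hours 5,733: Nwosu 563,625.8849 → $563,625.88; Okafor 376,314.7800 → $376,314.78; Ibarra 59,804.1480 → $59,804.15; Marchetti 617,506.0371 → $617,506.04.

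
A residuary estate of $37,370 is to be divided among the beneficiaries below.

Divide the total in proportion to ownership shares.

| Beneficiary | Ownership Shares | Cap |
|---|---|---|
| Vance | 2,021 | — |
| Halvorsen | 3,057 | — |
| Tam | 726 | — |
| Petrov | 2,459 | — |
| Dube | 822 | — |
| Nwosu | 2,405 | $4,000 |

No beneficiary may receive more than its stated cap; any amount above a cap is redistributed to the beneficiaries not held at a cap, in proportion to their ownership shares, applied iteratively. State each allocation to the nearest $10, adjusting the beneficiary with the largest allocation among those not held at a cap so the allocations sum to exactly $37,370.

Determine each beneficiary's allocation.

Vance: $7,420; Halvorsen: $11,230; Tam: $2,670; Petrov: $9,030; Dube: $3,020; Nwosu: $4,000

Sum of ownership shares: 11,490.
Proportional shares (ignoring caps): Vance 6,573.09; Halvorsen 9,942.57; Tam 2,361.24; Petrov 7,997.64; Dube 2,673.47; Nwosu 7,822.01.
Cap binds for Nwosu ($4,000); residual $33,370 reallocated over remaining ownership shares 9,085.
Redistributed shares: Vance 7,423.31 → $7,420; Halvorsen 11,228.63 → $11,230; Tam 2,666.66 → $2,670; Petrov 9,032.12 → $9,030; Dube 3,019.28 → $3,020.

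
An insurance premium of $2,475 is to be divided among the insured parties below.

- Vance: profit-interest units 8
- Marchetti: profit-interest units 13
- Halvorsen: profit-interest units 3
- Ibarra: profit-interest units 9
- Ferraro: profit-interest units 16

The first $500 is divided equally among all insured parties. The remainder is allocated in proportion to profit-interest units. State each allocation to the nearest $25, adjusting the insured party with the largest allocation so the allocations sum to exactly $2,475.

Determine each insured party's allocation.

Equal tier: $500 ÷ 5 = $100 apiece.
Remainder $1,975 by profit-interest units (total 49): Vance 322.45 → $325; Marchetti 523.98 → $525; Halvorsen 120.92 → $125; Ibarra 362.76 → $375; Ferraro 644.90 → $650.
Rounding difference −$25 on remainder applied to Ferraro.
Totals: Vance $100 + $325 = $425; Marchetti $100 + $525 = $625; Halvorsen $100 + $125 = $225; Ibarra $100 + $375 = $475; Ferraro $100 + $625 = $725.

Vance: $425; Marchetti: $625; Halvorsen: $225; Ibarra: $475; Ferraro: $725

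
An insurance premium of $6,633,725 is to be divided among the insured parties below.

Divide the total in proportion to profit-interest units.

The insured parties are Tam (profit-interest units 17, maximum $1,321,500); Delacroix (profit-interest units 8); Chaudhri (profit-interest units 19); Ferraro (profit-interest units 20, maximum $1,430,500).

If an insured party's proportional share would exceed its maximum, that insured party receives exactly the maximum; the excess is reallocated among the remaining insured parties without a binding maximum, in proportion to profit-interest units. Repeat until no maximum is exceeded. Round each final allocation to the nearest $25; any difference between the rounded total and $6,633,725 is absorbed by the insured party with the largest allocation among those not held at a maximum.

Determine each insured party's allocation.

Total profit-interest units = 64.
Pro-rata shares before constraints: Tam 1,762,083.20; Delacroix 829,215.62; Chaudhri 1,969,387.11; Ferraro 2,073,039.06.
Cap binds for Tam ($1,321,500), Ferraro ($1,430,500); balance $3,881,725 reallocated over remaining profit-interest units 27.
Remaining shares: Delacroix 1,150,140.74 → $1,150,150; Chaudhri 2,731,584.26 → $2,731,575.

Tam: $1,321,500 | Delacroix: $1,150,150 | Chaudhri: $2,731,575 | Ferraro: $1,430,500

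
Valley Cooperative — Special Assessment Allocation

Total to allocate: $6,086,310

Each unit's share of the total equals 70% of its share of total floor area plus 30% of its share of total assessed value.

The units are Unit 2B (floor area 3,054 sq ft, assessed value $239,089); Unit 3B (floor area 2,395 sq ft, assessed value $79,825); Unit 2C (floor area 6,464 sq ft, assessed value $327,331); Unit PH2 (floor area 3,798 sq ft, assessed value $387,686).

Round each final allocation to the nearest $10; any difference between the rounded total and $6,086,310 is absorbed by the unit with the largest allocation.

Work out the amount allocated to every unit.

Floor area total 15,711; assessed value total 1,033,931.
Blended shares (70% floor area + 30% assessed value): Unit 2B 0.2054; Unit 3B 0.1299; Unit 2C 0.3830; Unit PH2 0.2817.
Proportional shares: Unit 2B 1,250,390.27; Unit 3B 790,430.78; Unit 2C 2,330,927.00; Unit PH2 1,714,561.95.
After rounding ($10): Unit 2B $1,250,390; Unit 3B $790,430; Unit 2C $2,330,930; Unit PH2 $1,714,560. Sum = $6,086,310.
Rounded total matches; no reconciliation needed.

Unit 2B: $1,250,390 · Unit 3B: $790,430 · Unit 2C: $2,330,930 · Unit PH2: $1,714,560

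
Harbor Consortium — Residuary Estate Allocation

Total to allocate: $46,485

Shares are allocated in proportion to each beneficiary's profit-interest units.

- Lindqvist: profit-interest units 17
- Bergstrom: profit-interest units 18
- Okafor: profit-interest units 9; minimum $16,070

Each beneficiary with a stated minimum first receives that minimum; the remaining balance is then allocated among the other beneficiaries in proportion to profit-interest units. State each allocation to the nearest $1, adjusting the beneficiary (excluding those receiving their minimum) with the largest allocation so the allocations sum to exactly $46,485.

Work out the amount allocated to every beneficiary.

Fund the minimums — Okafor $16,070. Remaining pool $30,415.
Remaining pool split over remaining profit-interest units 35: Lindqvist 14,773.00 → $14,773; Bergstrom 15,642.00 → $15,642.

Lindqvist: $14,773 | Bergstrom: $15,642 | Okafor: $16,070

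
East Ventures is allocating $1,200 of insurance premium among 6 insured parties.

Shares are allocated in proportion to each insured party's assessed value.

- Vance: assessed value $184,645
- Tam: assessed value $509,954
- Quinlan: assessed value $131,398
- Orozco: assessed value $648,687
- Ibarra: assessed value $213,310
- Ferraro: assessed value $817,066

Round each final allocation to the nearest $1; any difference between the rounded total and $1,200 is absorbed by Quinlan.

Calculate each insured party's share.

Vance: $88; Tam: $244; Quinlan: $64; Orozco: $311; Ibarra: $102; Ferraro: $391

Combined assessed value = 2,505,060.
Proportional shares: Vance 184,645/2,505,060 × $1,200 = 88.45; Tam 509,954/2,505,060 × $1,200 = 244.28; Quinlan 131,398/2,505,060 × $1,200 = 62.94; Orozco 648,687/2,505,060 × $1,200 = 310.74; Ibarra 213,310/2,505,060 × $1,200 = 102.18; Ferraro 817,066/2,505,060 × $1,200 = 391.40.
After rounding ($1): Vance $88; Tam $244; Quinlan $63; Orozco $311; Ibarra $102; Ferraro $391. Sum = $1,199.
Difference $1,200 − $1,199 = +$1 applied to Quinlan: Quinlan becomes $64.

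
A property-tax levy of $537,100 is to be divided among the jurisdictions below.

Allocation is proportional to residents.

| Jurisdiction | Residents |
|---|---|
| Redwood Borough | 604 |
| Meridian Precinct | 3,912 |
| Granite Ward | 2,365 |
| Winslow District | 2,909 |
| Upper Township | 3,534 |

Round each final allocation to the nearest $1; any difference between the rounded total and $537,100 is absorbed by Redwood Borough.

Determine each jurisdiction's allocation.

Residents total: 13,324.
Unrounded shares: Redwood Borough 604/13,324 × $537,100 = 24,347.67; Meridian Precinct 3,912/13,324 × $537,100 = 157,695.53; Granite Ward 2,365/13,324 × $537,100 = 95,334.85; Winslow District 2,909/13,324 × $537,100 = 117,263.88; Upper Township 3,534/13,324 × $537,100 = 142,458.08.
After rounding ($1): Redwood Borough $24,348; Meridian Precinct $157,696; Granite Ward $95,335; Winslow District $117,264; Upper Township $142,458. Sum = $537,101.
Difference $537,100 − $537,101 = −$1 applied to Redwood Borough: Redwood Borough becomes $24,347.

Redwood Borough: $24,347 · Meridian Precinct: $157,696 · Granite Ward: $95,335 · Winslow District: $117,264 · Upper Township: $142,458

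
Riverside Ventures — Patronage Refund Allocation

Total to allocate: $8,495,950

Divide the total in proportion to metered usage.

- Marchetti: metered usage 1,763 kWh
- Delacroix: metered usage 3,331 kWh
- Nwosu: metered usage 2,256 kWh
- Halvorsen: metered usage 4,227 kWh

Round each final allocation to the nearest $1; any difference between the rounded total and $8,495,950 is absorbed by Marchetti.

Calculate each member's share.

Marchetti: $1,293,804 | Delacroix: $2,444,503 | Nwosu: $1,655,598 | Halvorsen: $3,102,045

Sum of metered usage: 11,577.
Pro-rata amounts: Marchetti 1,763/11,577 × $8,495,950 = 1,293,803.22; Delacroix 3,331/11,577 × $8,495,950 = 2,444,502.85; Nwosu 2,256/11,577 × $8,495,950 = 1,655,598.45; Halvorsen 4,227/11,577 × $8,495,950 = 3,102,045.49.
Rounded to nearest $1: Marchetti $1,293,803; Delacroix $2,444,503; Nwosu $1,655,598; Halvorsen $3,102,045. Sum = $8,495,949.
Difference $8,495,950 − $8,495,949 = +$1 applied to Marchetti: Marchetti becomes $1,293,804.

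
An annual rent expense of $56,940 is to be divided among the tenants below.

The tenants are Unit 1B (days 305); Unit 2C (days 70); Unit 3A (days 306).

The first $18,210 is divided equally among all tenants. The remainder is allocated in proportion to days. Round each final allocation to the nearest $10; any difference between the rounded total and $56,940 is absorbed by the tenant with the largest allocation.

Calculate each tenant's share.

Equal tier: $18,210 ÷ 3 = $6,070 apiece.
Remainder $38,730 by days (total 681): Unit 1B 17,346.04 → $17,350; Unit 2C 3,981.06 → $3,980; Unit 3A 17,402.91 → $17,400.
Totals: Unit 1B $6,070 + $17,350 = $23,420; Unit 2C $6,070 + $3,980 = $10,050; Unit 3A $6,070 + $17,400 = $23,470.

Unit 1B: $23,420; Unit 2C: $10,050; Unit 3A: $23,470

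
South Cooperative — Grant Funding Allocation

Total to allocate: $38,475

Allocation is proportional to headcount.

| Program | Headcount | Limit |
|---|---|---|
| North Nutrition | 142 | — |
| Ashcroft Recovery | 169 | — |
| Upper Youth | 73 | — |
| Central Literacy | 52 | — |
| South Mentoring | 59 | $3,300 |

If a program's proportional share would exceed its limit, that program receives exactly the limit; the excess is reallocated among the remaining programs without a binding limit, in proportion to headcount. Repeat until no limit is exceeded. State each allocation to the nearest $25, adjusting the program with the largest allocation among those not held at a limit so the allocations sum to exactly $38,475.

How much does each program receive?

Total headcount = 495.
Pro-rata shares before constraints: North Nutrition 11,037.27; Ashcroft Recovery 13,135.91; Upper Youth 5,674.09; Central Literacy 4,041.82; South Mentoring 4,585.91.
Held at cap: South Mentoring ($3,300); balance $35,175 reallocated over remaining headcount 436.
Remaining shares: North Nutrition 11,456.08 → $11,450; Ashcroft Recovery 13,634.35 → $13,625; Upper Youth 5,889.39 → $5,900; Central Literacy 4,195.18 → $4,200.

North Nutrition: $11,450 | Ashcroft Recovery: $13,625 | Upper Youth: $5,900 | Central Literacy: $4,200 | South Mentoring: $3,300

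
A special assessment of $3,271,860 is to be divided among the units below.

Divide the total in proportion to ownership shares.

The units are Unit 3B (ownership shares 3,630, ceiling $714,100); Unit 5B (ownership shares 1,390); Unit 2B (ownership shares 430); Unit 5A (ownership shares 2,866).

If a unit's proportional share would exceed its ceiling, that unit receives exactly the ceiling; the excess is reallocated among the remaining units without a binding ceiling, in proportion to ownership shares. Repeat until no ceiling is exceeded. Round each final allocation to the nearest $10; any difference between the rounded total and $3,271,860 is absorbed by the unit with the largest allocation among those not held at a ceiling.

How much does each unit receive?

Ownership shares total: 8,316.
Pro-rata shares before constraints: Unit 3B 1,428,192.86; Unit 5B 546,883.77; Unit 2B 169,179.87; Unit 5A 1,127,603.51.
Held at cap: Unit 3B ($714,100); balance $2,557,760 reallocated over remaining ownership shares 4,686.
Shares after redistribution: Unit 5B 758,703.88 → $758,700; Unit 2B 234,706.96 → $234,710; Unit 5A 1,564,349.16 → $1,564,350.

Unit 3B: $714,100 | Unit 5B: $758,700 | Unit 2B: $234,710 | Unit 5A: $1,564,350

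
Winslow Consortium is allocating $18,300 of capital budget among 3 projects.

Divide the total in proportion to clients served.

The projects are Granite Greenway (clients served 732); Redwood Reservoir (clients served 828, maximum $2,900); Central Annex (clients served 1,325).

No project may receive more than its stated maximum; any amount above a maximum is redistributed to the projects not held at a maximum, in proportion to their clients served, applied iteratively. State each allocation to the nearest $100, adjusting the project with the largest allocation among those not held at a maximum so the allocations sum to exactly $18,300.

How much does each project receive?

Granite Greenway: $5,500 | Redwood Reservoir: $2,900 | Central Annex: $9,900

Total clients served = 2,885.
Unconstrained shares: Granite Greenway 4,643.19; Redwood Reservoir 5,252.13; Central Annex 8,404.68.
Capped: Redwood Reservoir ($2,900); balance $15,400 reallocated over remaining clients served 2,057.
Redistributed shares: Granite Greenway 5,480.21 → $5,500; Central Annex 9,919.79 → $9,900.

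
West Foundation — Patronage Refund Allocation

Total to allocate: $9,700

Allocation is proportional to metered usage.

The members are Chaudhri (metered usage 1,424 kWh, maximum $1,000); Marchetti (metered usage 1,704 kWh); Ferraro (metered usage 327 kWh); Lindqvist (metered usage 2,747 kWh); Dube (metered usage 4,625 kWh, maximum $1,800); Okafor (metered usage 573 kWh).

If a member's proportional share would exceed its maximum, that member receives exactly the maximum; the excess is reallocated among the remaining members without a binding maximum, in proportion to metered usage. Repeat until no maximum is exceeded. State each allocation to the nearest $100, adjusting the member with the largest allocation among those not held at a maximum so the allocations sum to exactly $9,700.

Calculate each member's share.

Metered usage total: 11,400.
Unconstrained shares: Chaudhri 1,211.65; Marchetti 1,449.89; Ferraro 278.24; Lindqvist 2,337.36; Dube 3,935.31; Okafor 487.55.
Cap binds for Chaudhri ($1,000), Dube ($1,800); remaining pool $6,900 reallocated over remaining metered usage 5,351.
Shares after redistribution: Marchetti 2,197.27 → $2,200; Ferraro 421.66 → $400; Lindqvist 3,542.20 → $3,500; Okafor 738.87 → $700.
Rounding difference +$100 applied to Lindqvist → $3,600.

Chaudhri: $1,000; Marchetti: $2,200; Ferraro: $400; Lindqvist: $3,600; Dube: $1,800; Okafor: $700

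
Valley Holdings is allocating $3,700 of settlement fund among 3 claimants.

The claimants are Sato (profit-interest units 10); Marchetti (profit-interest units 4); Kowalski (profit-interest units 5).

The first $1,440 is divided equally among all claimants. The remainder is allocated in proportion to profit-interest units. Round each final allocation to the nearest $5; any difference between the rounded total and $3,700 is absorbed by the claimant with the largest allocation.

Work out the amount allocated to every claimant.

Sato: $1,670; Marchetti: $955; Kowalski: $1,075

Equal tier: $1,440 ÷ 3 = $480 apiece.
Remainder $2,260 by profit-interest units (total 19): Sato 1,189.47 → $1,190; Marchetti 475.79 → $475; Kowalski 594.74 → $595.
Totals: Sato $480 + $1,190 = $1,670; Marchetti $480 + $475 = $955; Kowalski $480 + $595 = $1,075.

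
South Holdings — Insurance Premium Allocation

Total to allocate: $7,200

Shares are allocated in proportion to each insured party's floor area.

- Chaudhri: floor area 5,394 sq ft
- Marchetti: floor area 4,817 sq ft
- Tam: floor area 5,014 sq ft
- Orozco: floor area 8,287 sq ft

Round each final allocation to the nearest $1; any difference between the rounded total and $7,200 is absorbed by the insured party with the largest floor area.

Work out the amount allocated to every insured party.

Chaudhri: $1,652 · Marchetti: $1,475 · Tam: $1,535 · Orozco: $2,538

Total floor area = 5,394 + 4,817 + 5,014 + 8,287 = 23,512.
Unrounded shares: Chaudhri 1,651.79; Marchetti 1,475.09; Tam 1,535.42; Orozco 2,537.70.
At nearest $1: Chaudhri $1,652; Marchetti $1,475; Tam $1,535; Orozco $2,538. Sum = $7,200.
Sum already equals the total — no adjustment.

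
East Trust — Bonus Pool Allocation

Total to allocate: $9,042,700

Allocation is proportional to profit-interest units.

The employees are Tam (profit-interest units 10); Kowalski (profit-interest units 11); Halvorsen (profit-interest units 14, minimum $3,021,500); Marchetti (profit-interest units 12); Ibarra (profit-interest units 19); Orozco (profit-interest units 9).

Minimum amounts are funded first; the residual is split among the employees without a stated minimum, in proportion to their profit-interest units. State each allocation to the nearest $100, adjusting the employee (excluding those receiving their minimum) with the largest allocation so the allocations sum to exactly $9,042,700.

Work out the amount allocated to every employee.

Minimums first: Halvorsen $3,021,500. Remaining pool $6,021,200.
Remaining pool split over remaining profit-interest units 61: Tam 987,081.97 → $987,100; Kowalski 1,085,790.16 → $1,085,800; Marchetti 1,184,498.36 → $1,184,500; Ibarra 1,875,455.74 → $1,875,500; Orozco 888,373.77 → $888,400.
Rounding difference −$100 applied to Ibarra → $1,875,400.

Tam: $987,100; Kowalski: $1,085,800; Halvorsen: $3,021,500; Marchetti: $1,184,500; Ibarra: $1,875,400; Orozco: $888,400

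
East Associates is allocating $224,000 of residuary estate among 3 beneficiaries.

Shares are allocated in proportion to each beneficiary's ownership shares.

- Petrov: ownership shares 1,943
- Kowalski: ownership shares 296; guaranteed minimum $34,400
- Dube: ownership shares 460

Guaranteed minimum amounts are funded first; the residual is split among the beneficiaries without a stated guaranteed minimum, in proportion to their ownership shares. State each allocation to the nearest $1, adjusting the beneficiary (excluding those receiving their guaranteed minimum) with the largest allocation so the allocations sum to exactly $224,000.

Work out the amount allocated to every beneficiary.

Petrov: $153,305; Kowalski: $34,400; Dube: $36,295

Fund the minimums — Kowalski $34,400. Residual $189,600.
Residual split over remaining ownership shares 2,403: Petrov 153,305.37 → $153,305; Dube 36,294.63 → $36,295.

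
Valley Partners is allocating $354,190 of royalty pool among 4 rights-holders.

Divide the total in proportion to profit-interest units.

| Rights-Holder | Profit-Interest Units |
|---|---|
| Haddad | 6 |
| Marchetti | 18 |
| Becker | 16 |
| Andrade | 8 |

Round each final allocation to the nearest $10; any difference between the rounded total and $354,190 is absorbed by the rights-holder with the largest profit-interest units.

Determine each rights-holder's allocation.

Profit-interest units total: 6 + 18 + 16 + 8 = 48.
Proportional shares: Haddad 44,273.75; Marchetti 132,821.25; Becker 118,063.33; Andrade 59,031.67.
Rounded to nearest $10: Haddad $44,270; Marchetti $132,820; Becker $118,060; Andrade $59,030. Sum = $354,180.
Difference $354,190 − $354,180 = +$10 applied to largest profit-interest units (Marchetti): Marchetti becomes $132,830.

Haddad: $44,270 | Marchetti: $132,830 | Becker: $118,060 | Andrade: $59,030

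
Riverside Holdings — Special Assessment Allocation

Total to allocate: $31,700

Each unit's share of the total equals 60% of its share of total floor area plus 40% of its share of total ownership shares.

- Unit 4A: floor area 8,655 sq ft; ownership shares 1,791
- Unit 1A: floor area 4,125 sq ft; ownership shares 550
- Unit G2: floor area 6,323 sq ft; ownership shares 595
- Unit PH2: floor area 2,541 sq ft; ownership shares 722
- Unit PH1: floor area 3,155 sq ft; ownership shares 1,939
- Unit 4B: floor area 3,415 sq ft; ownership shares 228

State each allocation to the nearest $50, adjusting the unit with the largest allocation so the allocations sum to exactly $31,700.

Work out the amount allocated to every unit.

Floor area total 28,214; ownership shares total 5,825.
Blended shares (60% floor area + 40% ownership shares): Unit 4A 0.3070; Unit 1A 0.1255; Unit G2 0.1753; Unit PH2 0.1036; Unit PH1 0.2002; Unit 4B 0.0883.
Raw shares: Unit 4A 9,733.32; Unit 1A 3,978.05; Unit G2 5,557.76; Unit PH2 3,284.64; Unit PH1 6,347.75; Unit 4B 2,798.48.
At nearest $50: Unit 4A $9,750; Unit 1A $4,000; Unit G2 $5,550; Unit PH2 $3,300; Unit PH1 $6,350; Unit 4B $2,800. Sum = $31,750.
Difference $31,700 − $31,750 = −$50 applied to largest allocation (Unit 4A): Unit 4A becomes $9,700.

Unit 4A: $9,700; Unit 1A: $4,000; Unit G2: $5,550; Unit PH2: $3,300; Unit PH1: $6,350; Unit 4B: $2,800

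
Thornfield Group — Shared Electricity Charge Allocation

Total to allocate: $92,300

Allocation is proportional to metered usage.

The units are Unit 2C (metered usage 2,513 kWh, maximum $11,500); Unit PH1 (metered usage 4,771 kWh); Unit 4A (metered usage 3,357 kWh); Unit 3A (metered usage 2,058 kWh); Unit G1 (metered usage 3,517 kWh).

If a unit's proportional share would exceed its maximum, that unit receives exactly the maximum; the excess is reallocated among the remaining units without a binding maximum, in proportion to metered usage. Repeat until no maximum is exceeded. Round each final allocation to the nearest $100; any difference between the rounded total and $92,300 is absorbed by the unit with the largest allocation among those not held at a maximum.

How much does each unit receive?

Sum of metered usage: 16,216.
Unconstrained shares: Unit 2C 14,303.77; Unit PH1 27,156.10; Unit 4A 19,107.74; Unit 3A 11,713.95; Unit G1 20,018.44.
Held at cap: Unit 2C ($11,500); remaining pool $80,800 reallocated over remaining metered usage 13,703.
Remaining shares: Unit PH1 28,132.29 → $28,100; Unit 4A 19,794.61 → $19,800; Unit 3A 12,135.04 → $12,100; Unit G1 20,738.06 → $20,700.
Rounding difference +$100 applied to Unit PH1 → $28,200.

Unit 2C: $11,500 · Unit PH1: $28,200 · Unit 4A: $19,800 · Unit 3A: $12,100 · Unit G1: $20,700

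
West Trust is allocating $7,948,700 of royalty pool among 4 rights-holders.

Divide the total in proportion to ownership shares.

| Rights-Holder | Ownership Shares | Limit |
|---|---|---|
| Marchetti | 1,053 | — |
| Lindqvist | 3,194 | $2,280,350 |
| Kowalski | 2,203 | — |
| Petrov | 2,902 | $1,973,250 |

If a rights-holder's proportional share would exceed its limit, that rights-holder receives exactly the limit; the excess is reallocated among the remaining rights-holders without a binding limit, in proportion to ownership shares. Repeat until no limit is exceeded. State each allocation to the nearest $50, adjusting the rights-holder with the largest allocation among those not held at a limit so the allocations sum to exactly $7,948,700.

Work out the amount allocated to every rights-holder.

Sum of ownership shares: 9,352.
Pro-rata shares before constraints: Marchetti 894,993.70; Lindqvist 2,714,729.23; Kowalski 1,872,432.22; Petrov 2,466,544.85.
Cap binds for Lindqvist ($2,280,350), Petrov ($1,973,250); residual $3,695,100 reallocated over remaining ownership shares 3,256.
Remaining shares: Marchetti 1,195,006.23 → $1,195,000; Kowalski 2,500,093.77 → $2,500,100.

Marchetti: $1,195,000 · Lindqvist: $2,280,350 · Kowalski: $2,500,100 · Petrov: $1,973,250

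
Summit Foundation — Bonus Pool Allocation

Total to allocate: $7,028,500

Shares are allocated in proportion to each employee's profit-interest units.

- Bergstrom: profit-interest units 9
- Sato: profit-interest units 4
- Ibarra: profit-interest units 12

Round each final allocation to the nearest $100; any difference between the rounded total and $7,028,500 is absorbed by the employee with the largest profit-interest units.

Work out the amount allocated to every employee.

Sum of profit-interest units: 25.
Proportional shares: Bergstrom 9/25 × $7,028,500 = 2,530,260.00; Sato 4/25 × $7,028,500 = 1,124,560.00; Ibarra 12/25 × $7,028,500 = 3,373,680.00.
Rounded to nearest $100: Bergstrom $2,530,300; Sato $1,124,600; Ibarra $3,373,700. Sum = $7,028,600.
Difference $7,028,500 − $7,028,600 = −$100 applied to largest profit-interest units (Ibarra): Ibarra becomes $3,373,600.

Bergstrom: $2,530,300 · Sato: $1,124,600 · Ibarra: $3,373,600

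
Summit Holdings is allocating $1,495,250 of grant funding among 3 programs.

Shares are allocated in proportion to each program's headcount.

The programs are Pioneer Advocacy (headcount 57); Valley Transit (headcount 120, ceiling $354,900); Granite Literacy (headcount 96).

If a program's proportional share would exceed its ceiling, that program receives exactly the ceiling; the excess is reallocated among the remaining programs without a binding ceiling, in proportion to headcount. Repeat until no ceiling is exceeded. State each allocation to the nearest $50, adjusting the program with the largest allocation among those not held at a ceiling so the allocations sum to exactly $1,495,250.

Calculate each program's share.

Headcount total: 273.
Proportional shares (ignoring caps): Pioneer Advocacy 312,195.05; Valley Transit 657,252.75; Granite Literacy 525,802.20.
Held at cap: Valley Transit ($354,900); residual $1,140,350 reallocated over remaining headcount 153.
Shares after redistribution: Pioneer Advocacy 424,836.27 → $424,850; Granite Literacy 715,513.73 → $715,500.

Pioneer Advocacy: $424,850 · Valley Transit: $354,900 · Granite Literacy: $715,500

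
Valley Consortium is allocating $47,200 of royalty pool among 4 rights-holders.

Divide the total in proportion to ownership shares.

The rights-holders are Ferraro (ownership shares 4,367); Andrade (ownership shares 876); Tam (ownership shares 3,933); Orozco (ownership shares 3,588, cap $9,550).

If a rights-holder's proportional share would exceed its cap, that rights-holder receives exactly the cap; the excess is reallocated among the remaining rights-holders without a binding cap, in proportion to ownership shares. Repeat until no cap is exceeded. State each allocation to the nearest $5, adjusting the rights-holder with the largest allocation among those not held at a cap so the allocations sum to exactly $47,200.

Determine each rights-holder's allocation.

Ferraro: $17,920; Andrade: $3,595; Tam: $16,135; Orozco: $9,550

Ownership shares total: 12,764.
Pro-rata shares before constraints: Ferraro 16,148.73; Andrade 3,239.36; Tam 14,543.84; Orozco 13,268.07.
Held at cap: Orozco ($9,550); remaining pool $37,650 reallocated over remaining ownership shares 9,176.
Remaining shares: Ferraro 17,918.22 → $17,920; Andrade 3,594.31 → $3,595; Tam 16,137.47 → $16,135.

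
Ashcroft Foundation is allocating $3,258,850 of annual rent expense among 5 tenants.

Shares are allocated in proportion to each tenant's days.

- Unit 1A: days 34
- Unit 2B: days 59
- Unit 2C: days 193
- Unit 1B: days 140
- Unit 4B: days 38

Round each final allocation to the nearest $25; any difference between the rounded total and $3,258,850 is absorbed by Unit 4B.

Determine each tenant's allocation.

Total days = 464.
Raw shares: Unit 1A 34/464 × $3,258,850 = 238,795.04; Unit 2B 59/464 × $3,258,850 = 414,379.63; Unit 2C 193/464 × $3,258,850 = 1,355,513.04; Unit 1B 140/464 × $3,258,850 = 983,273.71; Unit 4B 38/464 × $3,258,850 = 266,888.58.
After rounding ($25): Unit 1A $238,800; Unit 2B $414,375; Unit 2C $1,355,525; Unit 1B $983,275; Unit 4B $266,900. Sum = $3,258,875.
Difference $3,258,850 − $3,258,875 = −$25 applied to Unit 4B: Unit 4B becomes $266,875.

Unit 1A: $238,800 · Unit 2B: $414,375 · Unit 2C: $1,355,525 · Unit 1B: $983,275 · Unit 4B: $266,875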